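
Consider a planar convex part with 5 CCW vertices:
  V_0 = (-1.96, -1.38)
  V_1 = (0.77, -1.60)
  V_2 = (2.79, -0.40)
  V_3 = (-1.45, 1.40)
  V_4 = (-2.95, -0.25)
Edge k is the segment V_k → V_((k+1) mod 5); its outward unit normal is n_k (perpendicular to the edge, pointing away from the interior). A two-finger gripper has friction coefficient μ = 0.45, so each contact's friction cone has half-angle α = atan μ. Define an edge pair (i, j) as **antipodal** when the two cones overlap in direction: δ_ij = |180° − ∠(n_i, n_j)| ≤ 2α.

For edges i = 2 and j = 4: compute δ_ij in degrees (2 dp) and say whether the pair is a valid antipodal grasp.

δ = 25.78°, valid

α = atan 0.45 = 24.23°;  2α = 48.46°
edge 2: e_2 = (-4.24, +1.80);  n_2 = (+0.3908, +0.9205)
edge 4: e_4 = (+0.99, -1.13);  n_4 = (-0.7522, -0.6590)
∠(n_2, n_4) = 154.22°
δ = |180° − 154.22°| = 25.78°
25.78° ≤ 2α = 48.46°  →  valid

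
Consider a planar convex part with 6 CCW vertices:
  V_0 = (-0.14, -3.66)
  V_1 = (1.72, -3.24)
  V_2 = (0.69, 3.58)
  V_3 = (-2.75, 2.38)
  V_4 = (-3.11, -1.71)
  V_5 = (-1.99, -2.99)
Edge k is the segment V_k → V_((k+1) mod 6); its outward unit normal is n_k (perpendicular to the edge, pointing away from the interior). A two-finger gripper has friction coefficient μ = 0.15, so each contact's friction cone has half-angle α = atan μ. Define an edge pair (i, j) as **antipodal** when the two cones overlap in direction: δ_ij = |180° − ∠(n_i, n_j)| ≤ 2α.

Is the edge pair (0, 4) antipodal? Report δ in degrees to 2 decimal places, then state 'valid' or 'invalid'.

δ = 118.46°, invalid

α = atan 0.15 = 8.53°;  2α = 17.06°
edge 0: e_0 = (+1.86, +0.42);  n_0 = (+0.2203, -0.9754)
edge 4: e_4 = (+1.12, -1.28);  n_4 = (-0.7526, -0.6585)
∠(n_0, n_4) = 61.54°
δ = |180° − 61.54°| = 118.46°
118.46° > 2α = 17.06°  →  invalid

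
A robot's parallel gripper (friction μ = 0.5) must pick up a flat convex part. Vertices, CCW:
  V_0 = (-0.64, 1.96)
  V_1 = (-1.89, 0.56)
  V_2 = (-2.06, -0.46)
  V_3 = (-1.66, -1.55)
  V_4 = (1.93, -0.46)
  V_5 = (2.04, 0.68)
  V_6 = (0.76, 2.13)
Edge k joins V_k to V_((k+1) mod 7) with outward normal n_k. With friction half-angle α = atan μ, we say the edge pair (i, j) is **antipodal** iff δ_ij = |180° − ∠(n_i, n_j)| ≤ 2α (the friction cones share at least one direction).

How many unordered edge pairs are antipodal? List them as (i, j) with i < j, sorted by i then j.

α = atan 0.5 = 26.57°;  2α = 53.13°
n_0 = (-0.7459, +0.6660)
n_1 = (-0.9864, +0.1644)
n_2 = (-0.9388, -0.3445)
n_3 = (+0.2905, -0.9569)
n_4 = (+0.9954, -0.0960)
n_5 = (+0.7497, +0.6618)
n_6 = (-0.1205, +0.9927)
  (0,1): δ = 147.70°  ·
  (0,2): δ = 118.09°  ·
  (0,3): δ = 31.35°  ✓
  (0,4): δ = 36.25°  ✓
  (0,5): δ = 83.20°  ·
  (0,6): δ = 138.68°  ·
  (1,2): δ = 150.39°  ·
  (1,3): δ = 63.65°  ·
  (1,4): δ = 3.95°  ✓
  (1,5): δ = 50.90°  ✓
  (1,6): δ = 106.39°  ·
  (2,3): δ = 93.26°  ·
  (2,4): δ = 25.66°  ✓
  (2,5): δ = 21.28°  ✓
  (2,6): δ = 76.77°  ·
  (3,4): δ = 112.40°  ·
  (3,5): δ = 65.45°  ·
  (3,6): δ = 9.97°  ✓
  (4,5): δ = 133.05°  ·
  (4,6): δ = 77.57°  ·
  (5,6): δ = 124.51°  ·
antipodal pairs: 7

count = 7; pairs: (0,3), (0,4), (1,4), (1,5), (2,4), (2,5), (3,6)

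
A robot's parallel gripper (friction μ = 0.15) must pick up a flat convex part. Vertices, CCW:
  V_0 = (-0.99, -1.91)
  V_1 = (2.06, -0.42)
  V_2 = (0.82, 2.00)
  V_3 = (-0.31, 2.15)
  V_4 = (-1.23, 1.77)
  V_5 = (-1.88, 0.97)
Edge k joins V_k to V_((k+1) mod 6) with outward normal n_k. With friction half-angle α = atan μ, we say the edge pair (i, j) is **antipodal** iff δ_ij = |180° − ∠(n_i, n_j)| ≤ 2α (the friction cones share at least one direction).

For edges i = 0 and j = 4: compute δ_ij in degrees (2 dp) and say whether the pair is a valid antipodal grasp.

α = atan 0.15 = 8.53°;  2α = 17.06°
edge 0: e_0 = (+3.05, +1.49);  n_0 = (+0.4389, -0.8985)
edge 4: e_4 = (-0.65, -0.80);  n_4 = (-0.7761, +0.6306)
∠(n_0, n_4) = 155.13°
δ = |180° − 155.13°| = 24.87°
24.87° > 2α = 17.06°  →  invalid

δ = 24.87°, invalid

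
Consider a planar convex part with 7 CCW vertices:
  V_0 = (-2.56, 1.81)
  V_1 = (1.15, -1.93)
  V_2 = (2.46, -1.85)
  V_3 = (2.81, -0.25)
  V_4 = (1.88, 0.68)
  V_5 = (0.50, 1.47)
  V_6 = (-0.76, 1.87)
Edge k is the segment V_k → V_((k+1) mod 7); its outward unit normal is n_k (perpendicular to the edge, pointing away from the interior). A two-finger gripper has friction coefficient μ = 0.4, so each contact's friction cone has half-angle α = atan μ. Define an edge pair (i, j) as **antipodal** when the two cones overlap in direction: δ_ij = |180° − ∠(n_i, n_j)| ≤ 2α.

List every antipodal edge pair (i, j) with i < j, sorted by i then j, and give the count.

count = 6; pairs: (0,3), (0,4), (0,5), (1,4), (1,5), (1,6)

α = atan 0.4 = 21.80°;  2α = 43.60°
n_0 = (-0.7099, -0.7043)
n_1 = (+0.0610, -0.9981)
n_2 = (+0.9769, -0.2137)
n_3 = (+0.7071, +0.7071)
n_4 = (+0.4968, +0.8679)
n_5 = (+0.3026, +0.9531)
n_6 = (-0.0333, +0.9994)
  (0,1): δ = 131.27°  ·
  (0,2): δ = 57.11°  ·
  (0,3): δ = 0.23°  ✓
  (0,4): δ = 15.44°  ✓
  (0,5): δ = 27.62°  ✓
  (0,6): δ = 47.14°  ·
  (1,2): δ = 105.83°  ·
  (1,3): δ = 48.49°  ·
  (1,4): δ = 33.28°  ✓
  (1,5): δ = 21.11°  ✓
  (1,6): δ = 1.59°  ✓
  (2,3): δ = 122.66°  ·
  (2,4): δ = 107.45°  ·
  (2,5): δ = 95.27°  ·
  (2,6): δ = 75.75°  ·
  (3,4): δ = 164.79°  ·
  (3,5): δ = 152.61°  ·
  (3,6): δ = 133.09°  ·
  (4,5): δ = 167.82°  ·
  (4,6): δ = 148.30°  ·
  (5,6): δ = 160.48°  ·
antipodal pairs: 6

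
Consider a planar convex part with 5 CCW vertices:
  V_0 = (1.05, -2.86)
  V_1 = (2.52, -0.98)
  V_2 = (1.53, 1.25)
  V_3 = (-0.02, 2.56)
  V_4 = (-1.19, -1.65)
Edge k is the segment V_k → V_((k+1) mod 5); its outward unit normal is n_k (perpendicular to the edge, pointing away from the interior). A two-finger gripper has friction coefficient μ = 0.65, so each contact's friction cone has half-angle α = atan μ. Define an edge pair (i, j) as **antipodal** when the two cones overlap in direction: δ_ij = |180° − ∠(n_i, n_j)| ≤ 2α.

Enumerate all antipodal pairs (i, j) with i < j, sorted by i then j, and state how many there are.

count = 5; pairs: (0,3), (1,3), (1,4), (2,3), (2,4)

α = atan 0.65 = 33.02°;  2α = 66.05°
n_0 = (+0.7878, -0.6160)
n_1 = (+0.9140, +0.4058)
n_2 = (+0.6455, +0.7638)
n_3 = (-0.9635, +0.2678)
n_4 = (-0.4753, -0.8798)
  (0,1): δ = 118.04°  ·
  (0,2): δ = 92.18°  ·
  (0,3): δ = 22.49°  ✓
  (0,4): δ = 99.65°  ·
  (1,2): δ = 154.14°  ·
  (1,3): δ = 39.47°  ✓
  (1,4): δ = 37.68°  ✓
  (2,3): δ = 65.33°  ✓
  (2,4): δ = 11.83°  ✓
  (3,4): δ = 102.85°  ·
antipodal pairs: 5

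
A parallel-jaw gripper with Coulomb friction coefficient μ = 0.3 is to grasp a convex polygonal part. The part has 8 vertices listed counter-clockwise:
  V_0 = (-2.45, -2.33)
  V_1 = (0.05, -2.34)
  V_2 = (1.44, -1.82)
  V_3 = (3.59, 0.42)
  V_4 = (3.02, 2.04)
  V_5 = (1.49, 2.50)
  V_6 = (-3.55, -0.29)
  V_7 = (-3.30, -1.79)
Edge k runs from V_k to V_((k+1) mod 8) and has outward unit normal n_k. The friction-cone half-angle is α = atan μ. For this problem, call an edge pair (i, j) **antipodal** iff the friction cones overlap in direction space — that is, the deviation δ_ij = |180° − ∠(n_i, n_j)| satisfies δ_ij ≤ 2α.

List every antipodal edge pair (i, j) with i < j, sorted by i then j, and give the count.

count = 6; pairs: (0,4), (0,5), (1,5), (2,5), (3,6), (4,7)

α = atan 0.3 = 16.70°;  2α = 33.40°
n_0 = (-0.0040, -1.0000)
n_1 = (+0.3504, -0.9366)
n_2 = (+0.7215, -0.6925)
n_3 = (+0.9433, +0.3319)
n_4 = (+0.2879, +0.9577)
n_5 = (-0.4843, +0.8749)
n_6 = (-0.9864, -0.1644)
n_7 = (-0.5362, -0.8441)
  (0,1): δ = 159.26°  ·
  (0,2): δ = 133.60°  ·
  (0,3): δ = 70.39°  ·
  (0,4): δ = 16.50°  ✓
  (0,5): δ = 29.20°  ✓
  (0,6): δ = 99.69°  ·
  (0,7): δ = 147.80°  ·
  (1,2): δ = 154.34°  ·
  (1,3): δ = 91.13°  ·
  (1,4): δ = 37.24°  ·
  (1,5): δ = 8.46°  ✓
  (1,6): δ = 78.95°  ·
  (1,7): δ = 127.06°  ·
  (2,3): δ = 116.79°  ·
  (2,4): δ = 62.91°  ·
  (2,5): δ = 17.21°  ✓
  (2,6): δ = 53.29°  ·
  (2,7): δ = 101.40°  ·
  (3,4): δ = 126.12°  ·
  (3,5): δ = 80.42°  ·
  (3,6): δ = 9.92°  ✓
  (3,7): δ = 38.19°  ·
  (4,5): δ = 134.30°  ·
  (4,6): δ = 63.80°  ·
  (4,7): δ = 15.69°  ✓
  (5,6): δ = 109.51°  ·
  (5,7): δ = 61.40°  ·
  (6,7): δ = 131.89°  ·
antipodal pairs: 6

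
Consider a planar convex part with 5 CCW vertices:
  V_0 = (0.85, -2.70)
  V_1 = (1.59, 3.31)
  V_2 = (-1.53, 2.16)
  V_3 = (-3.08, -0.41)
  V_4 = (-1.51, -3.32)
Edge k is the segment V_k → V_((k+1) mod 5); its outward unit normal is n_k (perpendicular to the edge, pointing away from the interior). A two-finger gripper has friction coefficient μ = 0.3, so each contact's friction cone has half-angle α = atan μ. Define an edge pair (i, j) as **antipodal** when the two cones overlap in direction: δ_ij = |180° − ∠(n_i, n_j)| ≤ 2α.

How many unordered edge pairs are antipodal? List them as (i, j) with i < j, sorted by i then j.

α = atan 0.3 = 16.70°;  2α = 33.40°
n_0 = (+0.9925, -0.1222)
n_1 = (-0.3458, +0.9383)
n_2 = (-0.8563, +0.5165)
n_3 = (-0.8801, -0.4748)
n_4 = (+0.2541, -0.9672)
  (0,1): δ = 62.75°  ·
  (0,2): δ = 24.08°  ✓
  (0,3): δ = 35.37°  ·
  (0,4): δ = 111.74°  ·
  (1,2): δ = 141.33°  ·
  (1,3): δ = 81.89°  ·
  (1,4): δ = 5.51°  ✓
  (2,3): δ = 120.56°  ·
  (2,4): δ = 44.19°  ·
  (3,4): δ = 103.63°  ·
antipodal pairs: 2

count = 2; pairs: (0,2), (1,4)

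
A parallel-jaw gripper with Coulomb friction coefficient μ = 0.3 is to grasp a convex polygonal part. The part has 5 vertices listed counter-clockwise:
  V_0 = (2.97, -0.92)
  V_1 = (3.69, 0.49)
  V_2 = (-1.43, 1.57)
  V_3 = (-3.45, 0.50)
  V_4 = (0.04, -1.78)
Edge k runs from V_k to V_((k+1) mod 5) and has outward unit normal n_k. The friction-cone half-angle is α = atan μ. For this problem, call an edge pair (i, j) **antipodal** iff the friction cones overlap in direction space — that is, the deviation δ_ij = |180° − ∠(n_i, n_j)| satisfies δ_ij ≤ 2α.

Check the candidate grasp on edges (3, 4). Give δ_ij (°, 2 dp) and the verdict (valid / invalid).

δ = 130.49°, invalid

α = atan 0.3 = 16.70°;  2α = 33.40°
edge 3: e_3 = (+3.49, -2.28);  n_3 = (-0.5469, -0.8372)
edge 4: e_4 = (+2.93, +0.86);  n_4 = (+0.2816, -0.9595)
∠(n_3, n_4) = 49.51°
δ = |180° − 49.51°| = 130.49°
130.49° > 2α = 33.40°  →  invalid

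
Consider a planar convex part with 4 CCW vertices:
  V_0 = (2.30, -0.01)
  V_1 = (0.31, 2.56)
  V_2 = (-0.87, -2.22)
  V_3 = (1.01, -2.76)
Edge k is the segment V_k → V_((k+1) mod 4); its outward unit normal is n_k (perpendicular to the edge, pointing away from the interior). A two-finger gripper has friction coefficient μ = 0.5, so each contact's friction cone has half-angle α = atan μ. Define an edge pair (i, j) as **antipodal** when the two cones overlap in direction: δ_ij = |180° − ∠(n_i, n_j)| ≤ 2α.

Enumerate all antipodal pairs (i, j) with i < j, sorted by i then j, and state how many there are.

count = 3; pairs: (0,1), (0,2), (1,3)

α = atan 0.5 = 26.57°;  2α = 53.13°
n_0 = (+0.7907, +0.6122)
n_1 = (-0.9709, +0.2397)
n_2 = (-0.2761, -0.9611)
n_3 = (+0.9053, -0.4247)
  (0,1): δ = 51.62°  ✓
  (0,2): δ = 36.22°  ✓
  (0,3): δ = 117.12°  ·
  (1,2): δ = 92.16°  ·
  (1,3): δ = 11.26°  ✓
  (2,3): δ = 99.10°  ·
antipodal pairs: 3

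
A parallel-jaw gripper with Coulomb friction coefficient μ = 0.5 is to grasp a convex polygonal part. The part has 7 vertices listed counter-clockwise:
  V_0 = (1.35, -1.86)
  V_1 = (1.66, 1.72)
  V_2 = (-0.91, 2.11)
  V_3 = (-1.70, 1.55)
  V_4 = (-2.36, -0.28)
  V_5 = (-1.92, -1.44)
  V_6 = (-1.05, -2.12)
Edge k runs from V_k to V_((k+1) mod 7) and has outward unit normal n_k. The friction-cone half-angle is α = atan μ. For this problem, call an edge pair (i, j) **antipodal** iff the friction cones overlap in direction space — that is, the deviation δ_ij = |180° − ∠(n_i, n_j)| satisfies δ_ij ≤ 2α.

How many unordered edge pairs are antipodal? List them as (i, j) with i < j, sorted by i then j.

count = 6; pairs: (0,2), (0,3), (0,4), (1,5), (1,6), (2,6)

α = atan 0.5 = 26.57°;  2α = 53.13°
n_0 = (+0.9963, -0.0863)
n_1 = (+0.1500, +0.9887)
n_2 = (-0.5783, +0.8158)
n_3 = (-0.9407, +0.3393)
n_4 = (-0.9350, -0.3547)
n_5 = (-0.6158, -0.7879)
n_6 = (+0.1077, -0.9942)
  (0,1): δ = 93.68°  ·
  (0,2): δ = 49.72°  ✓
  (0,3): δ = 14.88°  ✓
  (0,4): δ = 25.72°  ✓
  (0,5): δ = 56.94°  ·
  (0,6): δ = 101.13°  ·
  (1,2): δ = 136.04°  ·
  (1,3): δ = 101.20°  ·
  (1,4): δ = 60.60°  ·
  (1,5): δ = 29.38°  ✓
  (1,6): δ = 14.81°  ✓
  (2,3): δ = 145.16°  ·
  (2,4): δ = 104.56°  ·
  (2,5): δ = 73.34°  ·
  (2,6): δ = 29.15°  ✓
  (3,4): δ = 139.40°  ·
  (3,5): δ = 108.18°  ·
  (3,6): δ = 63.98°  ·
  (4,5): δ = 148.78°  ·
  (4,6): δ = 104.59°  ·
  (5,6): δ = 135.81°  ·
antipodal pairs: 6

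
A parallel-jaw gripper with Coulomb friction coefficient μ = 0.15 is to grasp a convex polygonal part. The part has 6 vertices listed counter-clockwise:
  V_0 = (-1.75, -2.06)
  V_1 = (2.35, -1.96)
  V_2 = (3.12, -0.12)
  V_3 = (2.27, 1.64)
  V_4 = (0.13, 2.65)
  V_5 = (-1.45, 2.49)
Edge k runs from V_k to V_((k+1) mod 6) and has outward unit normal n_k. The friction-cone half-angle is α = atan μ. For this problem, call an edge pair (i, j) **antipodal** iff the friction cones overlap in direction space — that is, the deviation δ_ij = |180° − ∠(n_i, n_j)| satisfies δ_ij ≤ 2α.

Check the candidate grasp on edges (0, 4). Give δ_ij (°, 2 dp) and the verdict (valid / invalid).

α = atan 0.15 = 8.53°;  2α = 17.06°
edge 0: e_0 = (+4.10, +0.10);  n_0 = (+0.0244, -0.9997)
edge 4: e_4 = (-1.58, -0.16);  n_4 = (-0.1008, +0.9949)
∠(n_0, n_4) = 175.61°
δ = |180° − 175.61°| = 4.39°
4.39° ≤ 2α = 17.06°  →  valid

δ = 4.39°, valid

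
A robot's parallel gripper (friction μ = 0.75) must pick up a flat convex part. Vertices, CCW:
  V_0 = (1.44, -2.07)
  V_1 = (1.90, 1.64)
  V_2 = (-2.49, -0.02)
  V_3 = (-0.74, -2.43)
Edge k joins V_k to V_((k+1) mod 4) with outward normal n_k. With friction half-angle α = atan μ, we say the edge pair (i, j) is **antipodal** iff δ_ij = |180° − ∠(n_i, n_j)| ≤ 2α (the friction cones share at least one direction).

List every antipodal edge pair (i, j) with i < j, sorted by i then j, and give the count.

count = 3; pairs: (0,1), (0,2), (1,3)

α = atan 0.75 = 36.87°;  2α = 73.74°
n_0 = (+0.9924, -0.1230)
n_1 = (-0.3537, +0.9354)
n_2 = (-0.8092, -0.5876)
n_3 = (+0.1629, -0.9866)
  (0,1): δ = 62.22°  ✓
  (0,2): δ = 43.05°  ✓
  (0,3): δ = 106.45°  ·
  (1,2): δ = 74.73°  ·
  (1,3): δ = 11.34°  ✓
  (2,3): δ = 116.61°  ·
antipodal pairs: 3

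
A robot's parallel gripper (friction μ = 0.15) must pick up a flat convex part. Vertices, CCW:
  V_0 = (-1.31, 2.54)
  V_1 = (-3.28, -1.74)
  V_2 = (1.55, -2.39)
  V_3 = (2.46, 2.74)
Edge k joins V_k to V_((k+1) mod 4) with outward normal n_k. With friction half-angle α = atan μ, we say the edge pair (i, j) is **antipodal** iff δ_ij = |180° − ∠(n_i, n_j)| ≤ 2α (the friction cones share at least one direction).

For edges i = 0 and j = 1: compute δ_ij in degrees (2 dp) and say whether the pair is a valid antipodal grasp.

δ = 72.95°, invalid

α = atan 0.15 = 8.53°;  2α = 17.06°
edge 0: e_0 = (-1.97, -4.28);  n_0 = (-0.9084, +0.4181)
edge 1: e_1 = (+4.83, -0.65);  n_1 = (-0.1334, -0.9911)
∠(n_0, n_1) = 107.05°
δ = |180° − 107.05°| = 72.95°
72.95° > 2α = 17.06°  →  invalid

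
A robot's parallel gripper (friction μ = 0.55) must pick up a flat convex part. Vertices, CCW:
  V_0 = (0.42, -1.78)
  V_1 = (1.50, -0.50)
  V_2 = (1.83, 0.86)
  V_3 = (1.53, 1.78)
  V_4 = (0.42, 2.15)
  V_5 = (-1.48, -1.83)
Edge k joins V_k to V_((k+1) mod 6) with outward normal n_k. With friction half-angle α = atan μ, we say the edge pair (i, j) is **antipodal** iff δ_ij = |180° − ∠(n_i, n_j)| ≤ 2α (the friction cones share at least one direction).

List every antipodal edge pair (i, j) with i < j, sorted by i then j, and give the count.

count = 4; pairs: (0,4), (1,4), (2,4), (3,5)

α = atan 0.55 = 28.81°;  2α = 57.62°
n_0 = (+0.7643, -0.6449)
n_1 = (+0.9718, -0.2358)
n_2 = (+0.9507, +0.3100)
n_3 = (+0.3162, +0.9487)
n_4 = (-0.9024, +0.4308)
n_5 = (+0.0263, -0.9997)
  (0,1): δ = 153.48°  ·
  (0,2): δ = 121.78°  ·
  (0,3): δ = 68.28°  ·
  (0,4): δ = 14.64°  ✓
  (0,5): δ = 131.66°  ·
  (1,2): δ = 148.30°  ·
  (1,3): δ = 94.80°  ·
  (1,4): δ = 11.88°  ✓
  (1,5): δ = 105.15°  ·
  (2,3): δ = 126.50°  ·
  (2,4): δ = 43.58°  ✓
  (2,5): δ = 73.45°  ·
  (3,4): δ = 97.08°  ·
  (3,5): δ = 19.94°  ✓
  (4,5): δ = 62.97°  ·
antipodal pairs: 4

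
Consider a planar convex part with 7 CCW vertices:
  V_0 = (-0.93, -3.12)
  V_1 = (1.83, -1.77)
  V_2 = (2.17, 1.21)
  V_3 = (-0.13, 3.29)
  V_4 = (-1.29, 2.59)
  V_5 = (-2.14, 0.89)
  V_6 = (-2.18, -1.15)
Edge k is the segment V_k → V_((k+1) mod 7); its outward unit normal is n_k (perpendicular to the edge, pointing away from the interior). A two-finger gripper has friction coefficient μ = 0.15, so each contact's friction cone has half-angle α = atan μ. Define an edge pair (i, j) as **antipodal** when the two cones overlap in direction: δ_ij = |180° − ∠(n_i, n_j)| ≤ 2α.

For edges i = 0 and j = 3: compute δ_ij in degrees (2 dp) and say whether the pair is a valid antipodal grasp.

δ = 5.04°, valid

α = atan 0.15 = 8.53°;  2α = 17.06°
edge 0: e_0 = (+2.76, +1.35);  n_0 = (+0.4394, -0.8983)
edge 3: e_3 = (-1.16, -0.70);  n_3 = (-0.5167, +0.8562)
∠(n_0, n_3) = 174.96°
δ = |180° − 174.96°| = 5.04°
5.04° ≤ 2α = 17.06°  →  valid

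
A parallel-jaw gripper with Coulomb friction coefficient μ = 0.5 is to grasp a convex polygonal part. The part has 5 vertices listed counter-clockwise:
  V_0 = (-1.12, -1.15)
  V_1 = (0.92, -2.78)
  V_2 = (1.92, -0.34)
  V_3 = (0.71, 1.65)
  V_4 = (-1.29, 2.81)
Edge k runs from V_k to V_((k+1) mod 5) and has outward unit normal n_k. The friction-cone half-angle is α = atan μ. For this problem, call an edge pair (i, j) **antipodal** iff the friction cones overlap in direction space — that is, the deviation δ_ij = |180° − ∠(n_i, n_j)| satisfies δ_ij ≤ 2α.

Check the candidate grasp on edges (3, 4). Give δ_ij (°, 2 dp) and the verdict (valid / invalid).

δ = 57.43°, invalid

α = atan 0.5 = 26.57°;  2α = 53.13°
edge 3: e_3 = (-2.00, +1.16);  n_3 = (+0.5017, +0.8650)
edge 4: e_4 = (+0.17, -3.96);  n_4 = (-0.9991, -0.0429)
∠(n_3, n_4) = 122.57°
δ = |180° − 122.57°| = 57.43°
57.43° > 2α = 53.13°  →  invalid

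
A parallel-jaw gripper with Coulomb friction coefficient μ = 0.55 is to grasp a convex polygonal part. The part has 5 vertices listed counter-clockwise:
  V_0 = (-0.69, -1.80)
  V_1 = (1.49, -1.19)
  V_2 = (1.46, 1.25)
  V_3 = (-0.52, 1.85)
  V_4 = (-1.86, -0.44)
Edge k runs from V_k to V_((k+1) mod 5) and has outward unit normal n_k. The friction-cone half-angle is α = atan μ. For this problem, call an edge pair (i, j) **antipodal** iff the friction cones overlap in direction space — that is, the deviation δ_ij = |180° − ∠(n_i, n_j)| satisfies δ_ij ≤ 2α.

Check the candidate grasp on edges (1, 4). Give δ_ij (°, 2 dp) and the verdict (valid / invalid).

α = atan 0.55 = 28.81°;  2α = 57.62°
edge 1: e_1 = (-0.03, +2.44);  n_1 = (+0.9999, +0.0123)
edge 4: e_4 = (+1.17, -1.36);  n_4 = (-0.7581, -0.6522)
∠(n_1, n_4) = 140.00°
δ = |180° − 140.00°| = 40.00°
40.00° ≤ 2α = 57.62°  →  valid

δ = 40.00°, valid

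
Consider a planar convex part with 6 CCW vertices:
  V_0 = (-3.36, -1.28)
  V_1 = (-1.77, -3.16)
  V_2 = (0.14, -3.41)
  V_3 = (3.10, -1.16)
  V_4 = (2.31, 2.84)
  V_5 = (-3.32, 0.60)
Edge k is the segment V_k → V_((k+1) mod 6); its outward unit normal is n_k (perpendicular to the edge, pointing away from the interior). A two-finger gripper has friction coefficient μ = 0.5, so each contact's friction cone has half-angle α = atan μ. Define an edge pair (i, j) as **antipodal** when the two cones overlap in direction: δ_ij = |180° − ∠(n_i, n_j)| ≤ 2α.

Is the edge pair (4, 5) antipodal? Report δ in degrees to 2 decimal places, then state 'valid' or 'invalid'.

δ = 112.91°, invalid

α = atan 0.5 = 26.57°;  2α = 53.13°
edge 4: e_4 = (-5.63, -2.24);  n_4 = (-0.3697, +0.9292)
edge 5: e_5 = (-0.04, -1.88);  n_5 = (-0.9998, +0.0213)
∠(n_4, n_5) = 67.09°
δ = |180° − 67.09°| = 112.91°
112.91° > 2α = 53.13°  →  invalid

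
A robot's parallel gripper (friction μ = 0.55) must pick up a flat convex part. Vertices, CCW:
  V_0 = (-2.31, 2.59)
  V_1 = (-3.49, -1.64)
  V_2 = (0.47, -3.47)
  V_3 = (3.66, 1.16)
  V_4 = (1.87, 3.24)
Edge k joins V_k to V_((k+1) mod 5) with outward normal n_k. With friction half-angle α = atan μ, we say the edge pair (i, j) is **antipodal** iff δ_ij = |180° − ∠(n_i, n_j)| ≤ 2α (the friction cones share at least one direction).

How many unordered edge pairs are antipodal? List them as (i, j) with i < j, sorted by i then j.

α = atan 0.55 = 28.81°;  2α = 57.62°
n_0 = (-0.9632, +0.2687)
n_1 = (-0.4195, -0.9078)
n_2 = (+0.8235, -0.5674)
n_3 = (+0.7580, +0.6523)
n_4 = (-0.1537, +0.9881)
  (0,1): δ = 99.22°  ·
  (0,2): δ = 18.98°  ✓
  (0,3): δ = 56.30°  ✓
  (0,4): δ = 114.43°  ·
  (1,2): δ = 99.76°  ·
  (1,3): δ = 24.48°  ✓
  (1,4): δ = 33.64°  ✓
  (2,3): δ = 104.72°  ·
  (2,4): δ = 46.59°  ✓
  (3,4): δ = 121.88°  ·
antipodal pairs: 5

count = 5; pairs: (0,2), (0,3), (1,3), (1,4), (2,4)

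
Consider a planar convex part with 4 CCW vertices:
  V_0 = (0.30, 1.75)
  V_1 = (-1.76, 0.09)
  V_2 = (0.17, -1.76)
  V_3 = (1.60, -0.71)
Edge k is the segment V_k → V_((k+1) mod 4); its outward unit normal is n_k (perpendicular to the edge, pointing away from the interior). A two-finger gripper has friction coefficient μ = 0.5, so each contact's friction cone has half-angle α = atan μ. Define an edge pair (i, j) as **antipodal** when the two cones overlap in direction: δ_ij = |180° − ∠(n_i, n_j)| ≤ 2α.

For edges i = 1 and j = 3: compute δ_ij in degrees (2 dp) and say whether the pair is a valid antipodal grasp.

δ = 18.36°, valid

α = atan 0.5 = 26.57°;  2α = 53.13°
edge 1: e_1 = (+1.93, -1.85);  n_1 = (-0.6920, -0.7219)
edge 3: e_3 = (-1.30, +2.46);  n_3 = (+0.8841, +0.4672)
∠(n_1, n_3) = 161.64°
δ = |180° − 161.64°| = 18.36°
18.36° ≤ 2α = 53.13°  →  valid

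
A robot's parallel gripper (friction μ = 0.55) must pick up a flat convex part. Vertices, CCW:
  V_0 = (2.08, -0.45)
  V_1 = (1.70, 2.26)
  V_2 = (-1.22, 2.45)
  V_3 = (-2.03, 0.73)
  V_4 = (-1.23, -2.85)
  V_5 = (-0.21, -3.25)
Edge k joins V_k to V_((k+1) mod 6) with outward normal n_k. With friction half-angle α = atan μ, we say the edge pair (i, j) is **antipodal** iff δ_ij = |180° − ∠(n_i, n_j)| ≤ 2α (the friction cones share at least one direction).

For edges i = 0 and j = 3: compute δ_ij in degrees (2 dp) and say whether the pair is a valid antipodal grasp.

δ = 4.61°, valid

α = atan 0.55 = 28.81°;  2α = 57.62°
edge 0: e_0 = (-0.38, +2.71);  n_0 = (+0.9903, +0.1389)
edge 3: e_3 = (+0.80, -3.58);  n_3 = (-0.9759, -0.2181)
∠(n_0, n_3) = 175.39°
δ = |180° − 175.39°| = 4.61°
4.61° ≤ 2α = 57.62°  →  valid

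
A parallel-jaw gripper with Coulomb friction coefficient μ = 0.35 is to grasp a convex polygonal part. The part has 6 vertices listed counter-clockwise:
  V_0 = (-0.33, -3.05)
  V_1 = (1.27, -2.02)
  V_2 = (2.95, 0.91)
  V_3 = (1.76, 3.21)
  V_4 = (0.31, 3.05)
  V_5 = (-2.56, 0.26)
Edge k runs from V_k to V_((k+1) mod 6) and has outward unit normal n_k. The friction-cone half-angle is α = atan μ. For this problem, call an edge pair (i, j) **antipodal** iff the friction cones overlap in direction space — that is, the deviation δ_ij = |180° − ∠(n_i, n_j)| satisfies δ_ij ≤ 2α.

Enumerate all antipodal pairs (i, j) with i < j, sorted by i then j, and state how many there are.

α = atan 0.35 = 19.29°;  2α = 38.58°
n_0 = (+0.5413, -0.8408)
n_1 = (+0.8675, -0.4974)
n_2 = (+0.8882, +0.4595)
n_3 = (-0.1097, +0.9940)
n_4 = (-0.6970, +0.7170)
n_5 = (-0.8293, -0.5587)
  (0,1): δ = 152.60°  ·
  (0,2): δ = 95.41°  ·
  (0,3): δ = 26.47°  ✓
  (0,4): δ = 11.42°  ✓
  (0,5): δ = 91.20°  ·
  (1,2): δ = 122.81°  ·
  (1,3): δ = 53.87°  ·
  (1,4): δ = 15.98°  ✓
  (1,5): δ = 63.80°  ·
  (2,3): δ = 111.06°  ·
  (2,4): δ = 73.17°  ·
  (2,5): δ = 6.61°  ✓
  (3,4): δ = 142.11°  ·
  (3,5): δ = 62.33°  ·
  (4,5): δ = 100.22°  ·
antipodal pairs: 4

count = 4; pairs: (0,3), (0,4), (1,4), (2,5)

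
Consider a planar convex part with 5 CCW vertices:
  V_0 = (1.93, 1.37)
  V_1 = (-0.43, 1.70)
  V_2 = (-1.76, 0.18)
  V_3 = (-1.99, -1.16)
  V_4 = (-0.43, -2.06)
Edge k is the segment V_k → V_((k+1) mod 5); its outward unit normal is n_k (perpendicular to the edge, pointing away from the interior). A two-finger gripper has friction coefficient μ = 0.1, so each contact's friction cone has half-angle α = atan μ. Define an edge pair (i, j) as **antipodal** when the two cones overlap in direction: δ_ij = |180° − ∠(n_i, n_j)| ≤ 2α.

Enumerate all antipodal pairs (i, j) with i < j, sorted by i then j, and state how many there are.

α = atan 0.1 = 5.71°;  2α = 11.42°
n_0 = (+0.1385, +0.9904)
n_1 = (-0.7526, +0.6585)
n_2 = (-0.9856, +0.1692)
n_3 = (-0.4997, -0.8662)
n_4 = (+0.8238, -0.5668)
  (0,1): δ = 123.23°  ·
  (0,2): δ = 91.78°  ·
  (0,3): δ = 22.02°  ·
  (0,4): δ = 63.43°  ·
  (1,2): δ = 148.55°  ·
  (1,3): δ = 78.80°  ·
  (1,4): δ = 6.66°  ✓
  (2,3): δ = 110.24°  ·
  (2,4): δ = 24.79°  ·
  (3,4): δ = 94.55°  ·
antipodal pairs: 1

count = 1; pairs: (1,4)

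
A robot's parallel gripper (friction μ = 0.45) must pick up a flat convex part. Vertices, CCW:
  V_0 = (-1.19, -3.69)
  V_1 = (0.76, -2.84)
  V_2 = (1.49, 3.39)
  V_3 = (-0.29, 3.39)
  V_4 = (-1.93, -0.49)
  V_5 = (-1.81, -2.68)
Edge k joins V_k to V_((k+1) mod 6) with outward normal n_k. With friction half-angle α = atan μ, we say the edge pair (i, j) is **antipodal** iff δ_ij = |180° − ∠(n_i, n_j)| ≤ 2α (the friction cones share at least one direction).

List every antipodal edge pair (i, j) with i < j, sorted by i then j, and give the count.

α = atan 0.45 = 24.23°;  2α = 48.46°
n_0 = (+0.3996, -0.9167)
n_1 = (+0.9932, -0.1164)
n_2 = (+0.0000, +1.0000)
n_3 = (-0.9211, +0.3893)
n_4 = (-0.9985, -0.0547)
n_5 = (-0.8522, -0.5232)
  (0,1): δ = 120.24°  ·
  (0,2): δ = 23.55°  ✓
  (0,3): δ = 43.53°  ✓
  (0,4): δ = 69.58°  ·
  (0,5): δ = 97.99°  ·
  (1,2): δ = 83.32°  ·
  (1,3): δ = 16.23°  ✓
  (1,4): δ = 9.82°  ✓
  (1,5): δ = 38.23°  ✓
  (2,3): δ = 112.91°  ·
  (2,4): δ = 86.86°  ·
  (2,5): δ = 58.46°  ·
  (3,4): δ = 153.95°  ·
  (3,5): δ = 125.54°  ·
  (4,5): δ = 151.59°  ·
antipodal pairs: 5

count = 5; pairs: (0,2), (0,3), (1,3), (1,4), (1,5)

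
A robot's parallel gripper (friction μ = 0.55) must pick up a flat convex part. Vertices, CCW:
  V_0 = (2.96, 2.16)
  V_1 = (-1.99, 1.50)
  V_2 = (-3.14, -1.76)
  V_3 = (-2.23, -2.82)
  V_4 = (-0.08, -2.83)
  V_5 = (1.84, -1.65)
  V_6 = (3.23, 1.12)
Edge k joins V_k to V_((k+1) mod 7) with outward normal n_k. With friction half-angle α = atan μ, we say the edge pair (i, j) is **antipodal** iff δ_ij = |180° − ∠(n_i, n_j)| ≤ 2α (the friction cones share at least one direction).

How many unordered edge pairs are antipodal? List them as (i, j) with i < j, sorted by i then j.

count = 8; pairs: (0,2), (0,3), (0,4), (0,5), (1,4), (1,5), (1,6), (2,6)

α = atan 0.55 = 28.81°;  2α = 57.62°
n_0 = (-0.1322, +0.9912)
n_1 = (-0.9430, +0.3327)
n_2 = (-0.7588, -0.6514)
n_3 = (-0.0047, -1.0000)
n_4 = (+0.5236, -0.8520)
n_5 = (+0.8938, -0.4485)
n_6 = (+0.9679, +0.2513)
  (0,1): δ = 117.03°  ·
  (0,2): δ = 56.95°  ✓
  (0,3): δ = 7.86°  ✓
  (0,4): δ = 23.98°  ✓
  (0,5): δ = 55.76°  ✓
  (0,6): δ = 96.96°  ·
  (1,2): δ = 119.92°  ·
  (1,3): δ = 70.84°  ·
  (1,4): δ = 38.99°  ✓
  (1,5): δ = 7.22°  ✓
  (1,6): δ = 33.98°  ✓
  (2,3): δ = 130.91°  ·
  (2,4): δ = 99.07°  ·
  (2,5): δ = 67.29°  ·
  (2,6): δ = 26.09°  ✓
  (3,4): δ = 148.16°  ·
  (3,5): δ = 116.38°  ·
  (3,6): δ = 75.18°  ·
  (4,5): δ = 148.22°  ·
  (4,6): δ = 107.02°  ·
  (5,6): δ = 138.80°  ·
antipodal pairs: 8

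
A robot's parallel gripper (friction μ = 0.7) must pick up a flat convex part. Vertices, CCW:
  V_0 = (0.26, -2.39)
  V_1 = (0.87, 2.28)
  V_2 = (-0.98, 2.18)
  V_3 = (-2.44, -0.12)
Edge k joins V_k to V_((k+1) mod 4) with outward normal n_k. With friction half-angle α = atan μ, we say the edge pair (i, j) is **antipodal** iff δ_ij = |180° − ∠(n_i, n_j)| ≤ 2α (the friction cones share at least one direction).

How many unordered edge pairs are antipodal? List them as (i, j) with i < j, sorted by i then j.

count = 3; pairs: (0,2), (0,3), (1,3)

α = atan 0.7 = 34.99°;  2α = 69.98°
n_0 = (+0.9916, -0.1295)
n_1 = (-0.0540, +0.9985)
n_2 = (-0.8443, +0.5359)
n_3 = (-0.6435, -0.7654)
  (0,1): δ = 79.46°  ·
  (0,2): δ = 24.96°  ✓
  (0,3): δ = 57.39°  ✓
  (1,2): δ = 125.50°  ·
  (1,3): δ = 43.15°  ✓
  (2,3): δ = 97.65°  ·
antipodal pairs: 3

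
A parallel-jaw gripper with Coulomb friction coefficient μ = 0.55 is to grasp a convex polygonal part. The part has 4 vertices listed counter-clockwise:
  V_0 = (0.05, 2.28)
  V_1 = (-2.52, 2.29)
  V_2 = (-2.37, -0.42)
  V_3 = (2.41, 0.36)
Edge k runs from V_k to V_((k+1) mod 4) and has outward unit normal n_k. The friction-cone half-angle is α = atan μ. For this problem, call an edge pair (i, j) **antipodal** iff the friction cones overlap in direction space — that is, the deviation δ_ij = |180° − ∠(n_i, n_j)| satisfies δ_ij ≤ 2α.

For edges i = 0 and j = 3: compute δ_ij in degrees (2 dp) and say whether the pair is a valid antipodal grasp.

δ = 141.09°, invalid

α = atan 0.55 = 28.81°;  2α = 57.62°
edge 0: e_0 = (-2.57, +0.01);  n_0 = (+0.0039, +1.0000)
edge 3: e_3 = (-2.36, +1.92);  n_3 = (+0.6311, +0.7757)
∠(n_0, n_3) = 38.91°
δ = |180° − 38.91°| = 141.09°
141.09° > 2α = 57.62°  →  invalid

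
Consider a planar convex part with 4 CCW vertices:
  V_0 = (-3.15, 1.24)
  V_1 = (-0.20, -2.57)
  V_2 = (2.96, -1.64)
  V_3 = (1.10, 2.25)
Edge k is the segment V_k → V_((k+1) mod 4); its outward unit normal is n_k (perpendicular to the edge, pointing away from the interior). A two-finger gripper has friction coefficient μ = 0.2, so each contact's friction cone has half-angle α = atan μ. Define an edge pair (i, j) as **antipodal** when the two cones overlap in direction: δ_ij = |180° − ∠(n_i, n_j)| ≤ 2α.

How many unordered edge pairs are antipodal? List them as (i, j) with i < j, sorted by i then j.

α = atan 0.2 = 11.31°;  2α = 22.62°
n_0 = (-0.7907, -0.6122)
n_1 = (+0.2823, -0.9593)
n_2 = (+0.9022, +0.4314)
n_3 = (-0.2312, +0.9729)
  (0,1): δ = 111.35°  ·
  (0,2): δ = 12.20°  ✓
  (0,3): δ = 65.62°  ·
  (1,2): δ = 80.84°  ·
  (1,3): δ = 3.03°  ✓
  (2,3): δ = 102.19°  ·
antipodal pairs: 2

count = 2; pairs: (0,2), (1,3)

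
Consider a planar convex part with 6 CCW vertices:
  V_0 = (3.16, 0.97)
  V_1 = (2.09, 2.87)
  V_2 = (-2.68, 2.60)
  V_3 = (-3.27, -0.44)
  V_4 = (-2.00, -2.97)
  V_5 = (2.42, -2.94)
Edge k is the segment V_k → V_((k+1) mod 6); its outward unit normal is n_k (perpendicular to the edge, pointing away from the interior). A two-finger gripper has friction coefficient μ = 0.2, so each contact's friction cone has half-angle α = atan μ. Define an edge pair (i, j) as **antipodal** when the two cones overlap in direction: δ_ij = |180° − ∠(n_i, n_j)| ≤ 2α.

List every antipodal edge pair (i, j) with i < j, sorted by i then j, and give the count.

count = 3; pairs: (0,3), (1,4), (2,5)

α = atan 0.2 = 11.31°;  2α = 22.62°
n_0 = (+0.8713, +0.4907)
n_1 = (-0.0565, +0.9984)
n_2 = (-0.9817, +0.1905)
n_3 = (-0.8937, -0.4486)
n_4 = (+0.0068, -1.0000)
n_5 = (+0.9826, -0.1860)
  (0,1): δ = 116.15°  ·
  (0,2): δ = 40.37°  ·
  (0,3): δ = 2.73°  ✓
  (0,4): δ = 61.00°  ·
  (0,5): δ = 139.90°  ·
  (1,2): δ = 104.22°  ·
  (1,3): δ = 66.58°  ·
  (1,4): δ = 2.85°  ✓
  (1,5): δ = 76.04°  ·
  (2,3): δ = 142.36°  ·
  (2,4): δ = 78.63°  ·
  (2,5): δ = 0.27°  ✓
  (3,4): δ = 116.27°  ·
  (3,5): δ = 37.37°  ·
  (4,5): δ = 101.11°  ·
antipodal pairs: 3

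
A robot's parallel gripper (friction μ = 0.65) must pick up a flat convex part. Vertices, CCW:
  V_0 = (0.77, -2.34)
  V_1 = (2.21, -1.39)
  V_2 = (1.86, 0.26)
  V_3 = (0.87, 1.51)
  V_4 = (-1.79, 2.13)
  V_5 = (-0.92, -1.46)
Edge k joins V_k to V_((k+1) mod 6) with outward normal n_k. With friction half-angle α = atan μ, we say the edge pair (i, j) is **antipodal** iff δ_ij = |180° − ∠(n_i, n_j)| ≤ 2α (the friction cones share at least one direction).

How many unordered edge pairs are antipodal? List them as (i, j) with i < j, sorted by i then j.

α = atan 0.65 = 33.02°;  2α = 66.05°
n_0 = (+0.5507, -0.8347)
n_1 = (+0.9782, +0.2075)
n_2 = (+0.7839, +0.6209)
n_3 = (+0.2270, +0.9739)
n_4 = (-0.9719, -0.2355)
n_5 = (-0.4618, -0.8870)
  (0,1): δ = 111.44°  ·
  (0,2): δ = 85.03°  ·
  (0,3): δ = 46.53°  ✓
  (0,4): δ = 70.21°  ·
  (0,5): δ = 119.08°  ·
  (1,2): δ = 153.60°  ·
  (1,3): δ = 115.10°  ·
  (1,4): δ = 1.65°  ✓
  (1,5): δ = 50.52°  ✓
  (2,3): δ = 141.50°  ·
  (2,4): δ = 24.76°  ✓
  (2,5): δ = 24.11°  ✓
  (3,4): δ = 63.26°  ✓
  (3,5): δ = 14.39°  ✓
  (4,5): δ = 131.13°  ·
antipodal pairs: 7

count = 7; pairs: (0,3), (1,4), (1,5), (2,4), (2,5), (3,4), (3,5)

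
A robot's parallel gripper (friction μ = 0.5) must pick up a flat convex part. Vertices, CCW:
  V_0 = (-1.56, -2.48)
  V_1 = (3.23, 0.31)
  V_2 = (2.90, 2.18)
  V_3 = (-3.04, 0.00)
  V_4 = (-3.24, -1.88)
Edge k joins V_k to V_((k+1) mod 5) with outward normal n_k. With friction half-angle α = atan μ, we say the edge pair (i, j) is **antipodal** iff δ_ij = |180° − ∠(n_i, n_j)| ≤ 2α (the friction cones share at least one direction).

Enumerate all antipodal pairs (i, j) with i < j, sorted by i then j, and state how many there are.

α = atan 0.5 = 26.57°;  2α = 53.13°
n_0 = (+0.5033, -0.8641)
n_1 = (+0.9848, +0.1738)
n_2 = (-0.3445, +0.9388)
n_3 = (-0.9944, +0.1058)
n_4 = (-0.3363, -0.9417)
  (0,1): δ = 110.21°  ·
  (0,2): δ = 10.07°  ✓
  (0,3): δ = 53.71°  ·
  (0,4): δ = 130.13°  ·
  (1,2): δ = 79.85°  ·
  (1,3): δ = 16.08°  ✓
  (1,4): δ = 60.34°  ·
  (2,3): δ = 116.23°  ·
  (2,4): δ = 39.81°  ✓
  (3,4): δ = 103.58°  ·
antipodal pairs: 3

count = 3; pairs: (0,2), (1,3), (2,4)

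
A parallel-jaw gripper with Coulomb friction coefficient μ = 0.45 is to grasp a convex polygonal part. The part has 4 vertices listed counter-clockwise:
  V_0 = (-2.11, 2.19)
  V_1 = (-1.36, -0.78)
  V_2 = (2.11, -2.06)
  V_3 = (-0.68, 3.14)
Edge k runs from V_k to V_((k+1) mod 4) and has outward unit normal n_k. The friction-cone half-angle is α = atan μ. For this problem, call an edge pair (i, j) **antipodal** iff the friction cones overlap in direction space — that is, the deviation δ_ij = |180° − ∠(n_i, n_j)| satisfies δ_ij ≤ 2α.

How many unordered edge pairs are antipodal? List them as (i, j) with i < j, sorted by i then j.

count = 2; pairs: (0,2), (1,2)

α = atan 0.45 = 24.23°;  2α = 48.46°
n_0 = (-0.9696, -0.2448)
n_1 = (-0.3461, -0.9382)
n_2 = (+0.8812, +0.4728)
n_3 = (-0.5534, +0.8329)
  (0,1): δ = 124.42°  ·
  (0,2): δ = 14.04°  ✓
  (0,3): δ = 109.43°  ·
  (1,2): δ = 41.54°  ✓
  (1,3): δ = 53.85°  ·
  (2,3): δ = 84.62°  ·
antipodal pairs: 2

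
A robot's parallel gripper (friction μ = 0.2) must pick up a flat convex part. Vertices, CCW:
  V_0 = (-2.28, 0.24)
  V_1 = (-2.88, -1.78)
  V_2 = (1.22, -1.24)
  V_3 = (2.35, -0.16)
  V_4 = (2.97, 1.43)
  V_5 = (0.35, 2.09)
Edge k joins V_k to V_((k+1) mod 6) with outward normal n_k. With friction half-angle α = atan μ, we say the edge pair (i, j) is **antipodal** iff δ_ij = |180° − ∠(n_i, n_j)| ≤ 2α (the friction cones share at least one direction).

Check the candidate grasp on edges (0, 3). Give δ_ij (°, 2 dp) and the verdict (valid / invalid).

δ = 4.76°, valid

α = atan 0.2 = 11.31°;  2α = 22.62°
edge 0: e_0 = (-0.60, -2.02);  n_0 = (-0.9586, +0.2847)
edge 3: e_3 = (+0.62, +1.59);  n_3 = (+0.9317, -0.3633)
∠(n_0, n_3) = 175.24°
δ = |180° − 175.24°| = 4.76°
4.76° ≤ 2α = 22.62°  →  valid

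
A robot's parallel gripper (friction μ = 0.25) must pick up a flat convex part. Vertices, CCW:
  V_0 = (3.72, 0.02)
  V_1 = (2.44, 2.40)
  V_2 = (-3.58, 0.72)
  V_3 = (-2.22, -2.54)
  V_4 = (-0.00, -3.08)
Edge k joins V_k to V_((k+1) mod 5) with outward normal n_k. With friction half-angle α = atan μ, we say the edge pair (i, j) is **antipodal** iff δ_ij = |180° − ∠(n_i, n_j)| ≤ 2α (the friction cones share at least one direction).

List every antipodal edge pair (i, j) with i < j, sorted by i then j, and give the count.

count = 2; pairs: (0,2), (1,4)

α = atan 0.25 = 14.04°;  2α = 28.07°
n_0 = (+0.8807, +0.4737)
n_1 = (-0.2688, +0.9632)
n_2 = (-0.9229, -0.3850)
n_3 = (-0.2364, -0.9717)
n_4 = (+0.6402, -0.7682)
  (0,1): δ = 102.68°  ·
  (0,2): δ = 5.63°  ✓
  (0,3): δ = 48.06°  ·
  (0,4): δ = 101.53°  ·
  (1,2): δ = 82.95°  ·
  (1,3): δ = 29.26°  ·
  (1,4): δ = 24.21°  ✓
  (2,3): δ = 126.32°  ·
  (2,4): δ = 72.84°  ·
  (3,4): δ = 126.52°  ·
antipodal pairs: 2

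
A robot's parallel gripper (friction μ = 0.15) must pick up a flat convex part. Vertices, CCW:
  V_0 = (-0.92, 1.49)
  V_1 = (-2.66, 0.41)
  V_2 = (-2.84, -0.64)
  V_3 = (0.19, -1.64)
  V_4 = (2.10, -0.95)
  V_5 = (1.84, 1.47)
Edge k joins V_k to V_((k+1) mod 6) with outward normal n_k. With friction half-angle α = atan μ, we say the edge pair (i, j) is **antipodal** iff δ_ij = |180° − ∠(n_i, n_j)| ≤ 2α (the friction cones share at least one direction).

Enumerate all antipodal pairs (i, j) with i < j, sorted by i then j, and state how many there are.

count = 2; pairs: (0,3), (1,4)

α = atan 0.15 = 8.53°;  2α = 17.06°
n_0 = (-0.5274, +0.8496)
n_1 = (-0.9856, +0.1690)
n_2 = (-0.3134, -0.9496)
n_3 = (+0.3398, -0.9405)
n_4 = (+0.9943, +0.1068)
n_5 = (+0.0072, +1.0000)
  (0,1): δ = 131.56°  ·
  (0,2): δ = 50.09°  ·
  (0,3): δ = 11.96°  ✓
  (0,4): δ = 64.30°  ·
  (0,5): δ = 147.76°  ·
  (1,2): δ = 98.54°  ·
  (1,3): δ = 60.41°  ·
  (1,4): δ = 15.86°  ✓
  (1,5): δ = 99.31°  ·
  (2,3): δ = 141.87°  ·
  (2,4): δ = 65.60°  ·
  (2,5): δ = 17.85°  ·
  (3,4): δ = 103.73°  ·
  (3,5): δ = 20.28°  ·
  (4,5): δ = 96.55°  ·
antipodal pairs: 2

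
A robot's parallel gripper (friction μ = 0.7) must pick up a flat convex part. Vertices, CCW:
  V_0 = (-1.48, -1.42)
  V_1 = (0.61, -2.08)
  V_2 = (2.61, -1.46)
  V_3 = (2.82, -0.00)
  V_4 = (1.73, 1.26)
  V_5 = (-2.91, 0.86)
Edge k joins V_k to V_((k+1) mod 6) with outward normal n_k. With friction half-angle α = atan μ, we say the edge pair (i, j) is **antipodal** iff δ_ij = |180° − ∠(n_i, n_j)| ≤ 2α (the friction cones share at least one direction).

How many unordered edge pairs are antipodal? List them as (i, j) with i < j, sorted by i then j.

count = 7; pairs: (0,3), (0,4), (1,3), (1,4), (2,5), (3,5), (4,5)

α = atan 0.7 = 34.99°;  2α = 69.98°
n_0 = (-0.3011, -0.9536)
n_1 = (+0.2961, -0.9552)
n_2 = (+0.9898, -0.1424)
n_3 = (+0.7563, +0.6542)
n_4 = (-0.0859, +0.9963)
n_5 = (-0.8472, -0.5313)
  (0,1): δ = 145.25°  ·
  (0,2): δ = 80.66°  ·
  (0,3): δ = 31.61°  ✓
  (0,4): δ = 22.45°  ✓
  (0,5): δ = 139.62°  ·
  (1,2): δ = 115.41°  ·
  (1,3): δ = 66.36°  ✓
  (1,4): δ = 12.30°  ✓
  (1,5): δ = 104.87°  ·
  (2,3): δ = 130.95°  ·
  (2,4): δ = 76.89°  ·
  (2,5): δ = 40.28°  ✓
  (3,4): δ = 125.94°  ·
  (3,5): δ = 8.77°  ✓
  (4,5): δ = 62.83°  ✓
antipodal pairs: 7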